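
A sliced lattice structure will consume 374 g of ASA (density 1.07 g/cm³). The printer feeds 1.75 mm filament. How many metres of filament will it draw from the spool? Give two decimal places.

145.32 m

Extruded volume: 374/1.07 = 349.5327 cm³ (349532.7 mm³).
Filament cross-section = π × (1.75/2)² = 2.4053 mm².
Length = 349532.7 / 2.4053 = 145317.72 mm = 145.32 m.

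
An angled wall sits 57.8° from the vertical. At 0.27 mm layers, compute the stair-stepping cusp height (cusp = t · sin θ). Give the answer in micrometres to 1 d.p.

228.5 μm

h_c = t·sin θ = 0.27 × 0.8462 = 0.228474 mm (228.5 μm).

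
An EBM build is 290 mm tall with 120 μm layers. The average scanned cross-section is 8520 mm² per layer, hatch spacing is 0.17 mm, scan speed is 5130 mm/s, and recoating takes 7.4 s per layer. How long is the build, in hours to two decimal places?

Layers = ⌈290/0.12⌉ = 2417.
Hatch length per layer = 8520 / 0.17 = 50117.6 mm.
Per-layer scan time: 50117.6 / 5130 → 9.7695 s.
Layer cycle: 9.7695 + 7.4 → 17.1695 s.
Build time = 2417 × 17.1695 = 41498.6815 s = 11.53 hours.

11.53 hours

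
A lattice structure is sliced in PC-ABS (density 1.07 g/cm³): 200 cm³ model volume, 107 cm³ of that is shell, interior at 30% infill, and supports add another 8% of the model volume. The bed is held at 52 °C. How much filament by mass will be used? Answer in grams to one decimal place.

Volume inside the shell = 200 − 107 = 93 cm³.
Deposited infill = 0.30 × 93, so 27.9 cm³.
Support: 0.08 × 200 → 16 cm³.
Deposited volume: 107 + 27.9 + 16 → 150.9 cm³.
Mass: 150.9 × 1.07 → 161.463 g.

161.5 g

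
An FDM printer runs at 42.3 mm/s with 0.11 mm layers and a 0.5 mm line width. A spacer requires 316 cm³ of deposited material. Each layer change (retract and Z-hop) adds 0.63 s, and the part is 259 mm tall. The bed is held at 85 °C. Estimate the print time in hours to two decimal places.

38.14 hours

Bead cross-section = 0.11 × 0.5 = 0.055 mm².
Path length: 316000 mm³ / 0.055 mm² → 5745454.5 mm.
Print-move time = 5745454.5 / 42.3 = 135826.3 s.
Number of layers: 259 / 0.11 → 2355 (rounded up).
Non-print overhead: 2355 × 0.63 → 1483.65 s.
Altogether 135826.3 + 1483.65 = 137309.95 s, i.e. 38.14 hours.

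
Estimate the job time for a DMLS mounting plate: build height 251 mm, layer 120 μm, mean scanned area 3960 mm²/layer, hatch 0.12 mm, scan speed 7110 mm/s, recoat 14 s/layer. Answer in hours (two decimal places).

Layer count = ceil(251 / 0.12) = 2092.
Per-layer scan distance: 3960 / 0.12 → 33000 mm.
Per-layer scan time = 33000 / 7110, so 4.6414 s.
Layer cycle = 4.6414 + 14, so 18.6414 s.
Total: 2092 × 18.6414 s = 38997.8088 s → 10.83 hours.

10.83 hours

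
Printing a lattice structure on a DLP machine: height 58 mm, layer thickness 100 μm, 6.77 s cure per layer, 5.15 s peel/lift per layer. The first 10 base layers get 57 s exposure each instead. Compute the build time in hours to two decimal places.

2.06 hours

Layers = ⌈58/0.1⌉ = 580.
Bottom layers = 10 × (57 + 5.15), so 621.5 s.
Remaining layers = 570 × (6.77 + 5.15) = 6794.4 s.
Total = 621.5 + 6794.4 = 7415.9 s = 2.06 hours.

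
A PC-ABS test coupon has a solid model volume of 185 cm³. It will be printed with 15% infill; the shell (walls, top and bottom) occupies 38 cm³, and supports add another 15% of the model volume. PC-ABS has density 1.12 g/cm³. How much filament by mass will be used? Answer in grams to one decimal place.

Infill region: 185 − 38 → 147 cm³.
Infill deposited = 0.15 × 147 = 22.05 cm³.
Support: 0.15 × 185 → 27.75 cm³.
Deposited volume = 38 + 22.05 + 27.75, so 87.8 cm³.
Mass: 87.8 × 1.12 → 98.336 g.

98.3 g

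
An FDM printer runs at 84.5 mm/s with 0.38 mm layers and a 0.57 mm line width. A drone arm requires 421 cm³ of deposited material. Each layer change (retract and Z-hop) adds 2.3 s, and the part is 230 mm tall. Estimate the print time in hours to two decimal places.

6.78 hours

Extrusion cross-section: 0.38 × 0.57 → 0.2166 mm².
Toolpath length = 421 cm³ / 0.2166 mm² = 421000 / 0.2166 = 1943675 mm.
Time extruding = 1943675 / 84.5, so 23002.1 s.
Layer count = ceil(230 / 0.38) = 606.
Layer-change overhead = 606 × 2.3 = 1393.8 s.
Altogether 23002.1 + 1393.8 = 24395.9 s, i.e. 6.78 hours.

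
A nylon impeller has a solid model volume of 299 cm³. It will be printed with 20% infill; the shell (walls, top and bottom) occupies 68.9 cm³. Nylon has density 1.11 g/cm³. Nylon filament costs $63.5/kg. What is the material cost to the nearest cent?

$8.10

Infill region = 299 − 68.9 = 230.1 cm³.
Infill volume: 0.20 × 230.1 → 46.02 cm³.
Total extruded = 68.9 + 46.02 = 114.92 cm³.
Mass = 114.92 × 1.11 = 127.5612 g.
Cost = 127.5612 g / 1000 × $63.5/kg = $8.10.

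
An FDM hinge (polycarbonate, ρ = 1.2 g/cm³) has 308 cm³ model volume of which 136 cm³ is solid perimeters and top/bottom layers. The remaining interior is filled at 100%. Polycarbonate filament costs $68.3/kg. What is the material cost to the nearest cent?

Infill region: 308 − 136 → 172 cm³.
Infill volume: 1.00 × 172 → 172 cm³.
Total printed volume: 136 + 172 → 308 cm³.
Mass: 308 × 1.2 → 369.6 g.
Cost = 369.6 g / 1000 × $68.3/kg = $25.24.

$25.24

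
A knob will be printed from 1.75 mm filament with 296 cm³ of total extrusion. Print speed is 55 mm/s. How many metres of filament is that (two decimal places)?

123.06 m

Filament cross-section = π × (1.75/2)² = 2.4053 mm².
Length = 296 cm³ / 2.4053 mm² = 296000 / 2.4053 = 123061.57 mm = 123.06 m.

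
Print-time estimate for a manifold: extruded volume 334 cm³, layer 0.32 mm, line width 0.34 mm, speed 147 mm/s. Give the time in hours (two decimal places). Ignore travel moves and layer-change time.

Line area: 0.32 × 0.34 → 0.1088 mm².
Total extruded path = 334000/0.1088 = 3069852.9 mm.
Time extruding = 3069852.9 / 147, so 20883.4 s.
In the requested units: 20883.4 s = 5.80 hours.

5.80 hours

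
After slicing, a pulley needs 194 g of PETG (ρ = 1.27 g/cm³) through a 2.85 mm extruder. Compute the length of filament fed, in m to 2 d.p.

Volume = 194 g / 1.27 g·cm⁻³ = 152.7559 cm³ = 152755.9 mm³.
Filament cross-section = π × (2.85/2)² = 6.3794 mm².
Length = 152755.9 / 6.3794 = 23945.18 mm = 23.95 m.

23.95 m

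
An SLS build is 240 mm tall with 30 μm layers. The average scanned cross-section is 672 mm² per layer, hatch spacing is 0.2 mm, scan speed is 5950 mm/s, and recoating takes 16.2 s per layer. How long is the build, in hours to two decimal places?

Number of layers: 240 / 0.03 → 8000 (rounded up).
Scan path per layer = 672 / 0.2 = 3360 mm.
Scan time per layer: 3360 / 5950 → 0.5647 s.
Time per layer: 0.5647 + 16.2 → 16.7647 s.
Total: 8000 × 16.7647 s = 134117.6 s → 37.25 hours.

37.25 hours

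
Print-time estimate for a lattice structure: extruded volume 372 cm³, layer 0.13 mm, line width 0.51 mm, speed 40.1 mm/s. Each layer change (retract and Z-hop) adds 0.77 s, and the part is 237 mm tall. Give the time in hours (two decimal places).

Extrusion cross-section = 0.13 × 0.51 = 0.0663 mm².
Path length: 372000 mm³ / 0.0663 mm² → 5610859.7 mm.
Time extruding = 5610859.7 / 40.1 = 139921.7 s.
Layers = ⌈237/0.13⌉ = 1824.
Layer-change overhead = 1824 × 0.77 = 1404.48 s.
Altogether 139921.7 + 1404.48 = 141326.18 s, i.e. 39.26 hours.

39.26 hours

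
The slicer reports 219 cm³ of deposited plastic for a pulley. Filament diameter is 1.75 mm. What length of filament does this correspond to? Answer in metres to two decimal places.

91.05 m

A = π r² = π × 0.875² = 2.4053 mm².
L = 219000 mm³ / 2.4053 mm² = 91048.93 mm, i.e. 91.05 m.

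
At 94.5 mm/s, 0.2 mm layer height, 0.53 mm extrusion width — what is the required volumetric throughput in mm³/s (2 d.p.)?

10.02

Extrusion cross-section: 0.2 × 0.53 → 0.106 mm².
Volumetric flow = 94.5 × 0.106 = 10.02 mm³/s.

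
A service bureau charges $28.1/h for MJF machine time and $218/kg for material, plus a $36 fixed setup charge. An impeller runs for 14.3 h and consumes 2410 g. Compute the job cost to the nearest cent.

$963.21

Time charge: 28.1 × 14.3 → $401.83.
Feedstock cost: 218 × 2410/1000 → $525.38.
Adding setup: 401.83 + 525.38 + 36 → $963.21.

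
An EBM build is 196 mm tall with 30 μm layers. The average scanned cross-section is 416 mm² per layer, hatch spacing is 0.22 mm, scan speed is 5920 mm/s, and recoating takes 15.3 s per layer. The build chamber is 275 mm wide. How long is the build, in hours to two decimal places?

28.35 hours

Layers = ⌈196/0.03⌉ = 6534.
Scan path per layer = 416 / 0.22, so 1890.9 mm.
Per-layer scan time = 1890.9 / 5920 = 0.3194 s.
Time per layer = 0.3194 + 15.3, so 15.6194 s.
6534 layers × 15.6194 s/layer = 102057.1596 s, i.e. 28.35 hours.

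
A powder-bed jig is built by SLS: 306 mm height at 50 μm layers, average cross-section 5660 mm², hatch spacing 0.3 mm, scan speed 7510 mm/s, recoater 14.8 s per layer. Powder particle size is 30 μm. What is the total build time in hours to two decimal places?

Layer count = ceil(306 / 0.05) = 6120.
Per-layer scan distance = 5660 / 0.3 = 18866.7 mm.
Laser time per layer = 18866.7 / 7510, so 2.5122 s.
Per-layer time = 2.5122 + 14.8, so 17.3122 s.
6120 layers × 17.3122 s/layer = 105950.664 s, i.e. 29.43 hours.

29.43 hours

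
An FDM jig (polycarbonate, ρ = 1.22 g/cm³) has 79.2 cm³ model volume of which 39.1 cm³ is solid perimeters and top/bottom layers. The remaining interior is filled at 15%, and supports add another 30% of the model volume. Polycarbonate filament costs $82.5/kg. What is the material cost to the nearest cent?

Infill region = 79.2 − 39.1, so 40.1 cm³.
Infill volume = 0.15 × 40.1 = 6.015 cm³.
Support = 0.30 × 79.2 = 23.76 cm³.
Total printed volume = 39.1 + 6.015 + 23.76, so 68.875 cm³.
Mass: 68.875 × 1.22 → 84.0275 g.
Cost = 84.0275 g / 1000 × $82.5/kg = $6.93.

$6.93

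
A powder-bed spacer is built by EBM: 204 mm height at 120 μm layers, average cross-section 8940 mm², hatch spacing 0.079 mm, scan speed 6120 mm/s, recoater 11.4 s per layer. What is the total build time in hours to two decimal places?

14.12 hours

Layer count = ceil(204 / 0.12) = 1700.
Scan path per layer = 8940 / 0.079, so 113164.6 mm.
Scan time per layer = 113164.6 / 6120, so 18.4909 s.
Per-layer time: 18.4909 + 11.4 → 29.8909 s.
Total: 1700 × 29.8909 s = 50814.53 s → 14.12 hours.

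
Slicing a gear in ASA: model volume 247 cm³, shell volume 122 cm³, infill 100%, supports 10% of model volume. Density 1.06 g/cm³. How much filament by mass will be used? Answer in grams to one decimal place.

288.0 g

Interior volume: 247 − 122 → 125 cm³.
Deposited infill = 1.00 × 125 = 125 cm³.
Support = 0.10 × 247 = 24.7 cm³.
Total printed volume: 122 + 125 + 24.7 → 271.7 cm³.
Mass = 271.7 × 1.06 = 288.002 g.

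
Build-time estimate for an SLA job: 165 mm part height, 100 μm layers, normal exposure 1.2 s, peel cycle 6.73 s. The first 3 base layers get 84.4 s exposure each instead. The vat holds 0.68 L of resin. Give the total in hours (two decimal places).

3.70 hours

Number of layers: 165 / 0.1 → 1650 (rounded up).
Base layers = 3 × (84.4 + 6.73) = 273.39 s.
Remaining layers = 1647 × (1.2 + 6.73), so 13060.71 s.
Total = 273.39 + 13060.71 = 13334.1 s = 3.70 hours.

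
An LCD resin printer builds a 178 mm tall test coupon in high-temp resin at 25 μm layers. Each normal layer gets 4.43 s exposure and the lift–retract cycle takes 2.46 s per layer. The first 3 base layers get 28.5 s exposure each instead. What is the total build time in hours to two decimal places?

Layer count = ceil(178 / 0.025) = 7120.
Base layers: 3 × (28.5 + 2.46) → 92.88 s.
Normal layers: 7117 × (4.43 + 2.46) → 49036.13 s.
Sum: 92.88 + 49036.13 = 49129.01 s → 13.65 hours.

13.65 hours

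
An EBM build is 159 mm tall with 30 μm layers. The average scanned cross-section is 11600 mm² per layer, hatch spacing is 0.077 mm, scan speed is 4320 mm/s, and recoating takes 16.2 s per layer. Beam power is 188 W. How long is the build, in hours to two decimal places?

75.19 hours

Layer count = ceil(159 / 0.03) = 5300.
Per-layer scan distance = 11600 / 0.077, so 150649.4 mm.
Beam time per layer = 150649.4 / 4320 = 34.8725 s.
Time per layer = 34.8725 + 16.2 = 51.0725 s.
Total: 5300 × 51.0725 s = 270684.25 s → 75.19 hours.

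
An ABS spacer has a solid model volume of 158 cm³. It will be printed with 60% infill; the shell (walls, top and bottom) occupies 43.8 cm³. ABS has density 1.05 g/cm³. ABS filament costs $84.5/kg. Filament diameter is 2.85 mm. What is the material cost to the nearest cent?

Interior volume = 158 − 43.8 = 114.2 cm³.
Infill volume = 0.60 × 114.2, so 68.52 cm³.
Deposited volume = 43.8 + 68.52 = 112.32 cm³.
Mass = 112.32 × 1.05 = 117.936 g.
Cost = 117.936 g / 1000 × $84.5/kg = $9.97.

$9.97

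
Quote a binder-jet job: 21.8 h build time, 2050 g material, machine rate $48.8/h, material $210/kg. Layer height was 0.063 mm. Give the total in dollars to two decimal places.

$1494.34

Machine cost = 48.8 × 21.8 = $1063.84.
Material cost: 210 × 2050/1000 → $430.50.
Total = 1063.84 + 430.50 = $1494.34.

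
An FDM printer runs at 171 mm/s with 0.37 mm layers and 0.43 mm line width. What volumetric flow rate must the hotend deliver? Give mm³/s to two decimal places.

Extrusion cross-section: 0.37 × 0.43 → 0.1591 mm².
Volumetric flow = 171 × 0.1591 = 27.21 mm³/s.

27.21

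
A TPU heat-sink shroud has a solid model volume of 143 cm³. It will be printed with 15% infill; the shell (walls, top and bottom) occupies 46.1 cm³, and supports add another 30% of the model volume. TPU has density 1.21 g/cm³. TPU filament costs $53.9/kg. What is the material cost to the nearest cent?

$6.75

Infill region: 143 − 46.1 → 96.9 cm³.
Infill deposited = 0.15 × 96.9, so 14.535 cm³.
Support = 0.30 × 143 = 42.9 cm³.
Total printed volume = 46.1 + 14.535 + 42.9, so 103.535 cm³.
Mass: 103.535 × 1.21 → 125.27735 g.
At $53.9/kg: 125.27735/1000 × 53.9 = $6.75.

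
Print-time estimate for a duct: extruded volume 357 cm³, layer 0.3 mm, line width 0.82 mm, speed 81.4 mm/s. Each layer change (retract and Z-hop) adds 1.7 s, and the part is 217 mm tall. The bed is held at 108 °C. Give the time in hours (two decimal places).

5.29 hours

Extrusion cross-section = 0.3 × 0.82 = 0.246 mm².
Path length: 357000 mm³ / 0.246 mm² → 1451219.5 mm.
Print-move time = 1451219.5 / 81.4 = 17828.2 s.
Number of layers: 217 / 0.3 → 724 (rounded up).
Z-hop total = 724 × 1.7 = 1230.8 s.
Altogether 17828.2 + 1230.8 = 19059 s, i.e. 5.29 hours.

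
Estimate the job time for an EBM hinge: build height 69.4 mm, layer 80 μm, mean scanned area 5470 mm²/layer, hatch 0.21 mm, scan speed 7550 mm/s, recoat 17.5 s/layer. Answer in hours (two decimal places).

Number of layers: 69.4 / 0.08 → 868 (rounded up).
Hatch length per layer: 5470 / 0.21 → 26047.6 mm.
Per-layer scan time: 26047.6 / 7550 → 3.45 s.
Layer cycle = 3.45 + 17.5 = 20.95 s.
Build time = 868 × 20.95 = 18184.6 s = 5.05 hours.

5.05 hours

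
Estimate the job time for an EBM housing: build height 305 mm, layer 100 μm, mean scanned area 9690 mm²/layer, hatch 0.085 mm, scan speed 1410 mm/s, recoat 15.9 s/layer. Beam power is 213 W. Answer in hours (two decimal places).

Layer count = ceil(305 / 0.1) = 3050.
Scan path per layer = 9690 / 0.085 = 114000 mm.
Per-layer scan time = 114000 / 1410, so 80.8511 s.
Time per layer = 80.8511 + 15.9 = 96.7511 s.
Total: 3050 × 96.7511 s = 295090.855 s → 81.97 hours.

81.97 hours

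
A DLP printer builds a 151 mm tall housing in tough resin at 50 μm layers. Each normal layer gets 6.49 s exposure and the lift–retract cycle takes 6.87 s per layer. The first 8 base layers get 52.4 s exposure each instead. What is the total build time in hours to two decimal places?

11.31 hours

Layer count = ceil(151 / 0.05) = 3020.
Burn-in layers: 8 × (52.4 + 6.87) → 474.16 s.
Normal layers = 3012 × (6.49 + 6.87), so 40240.32 s.
Sum: 474.16 + 40240.32 = 40714.48 s → 11.31 hours.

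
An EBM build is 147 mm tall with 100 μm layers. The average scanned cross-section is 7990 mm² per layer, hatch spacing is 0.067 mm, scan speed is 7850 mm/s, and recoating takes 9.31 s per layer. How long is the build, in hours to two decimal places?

10.00 hours

Number of layers: 147 / 0.1 → 1470 (rounded up).
Hatch length per layer = 7990 / 0.067, so 119253.7 mm.
Scan time per layer: 119253.7 / 7850 → 15.1916 s.
Layer cycle = 15.1916 + 9.31 = 24.5016 s.
1470 layers × 24.5016 s/layer = 36017.352 s, i.e. 10.00 hours.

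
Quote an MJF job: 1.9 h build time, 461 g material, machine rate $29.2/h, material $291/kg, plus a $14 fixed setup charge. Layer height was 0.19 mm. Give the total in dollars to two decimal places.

$203.63

Machine-time cost = 29.2 × 1.9 = $55.48.
Material charge: 291 × 461/1000 → $134.151.
Total = 55.48 + 134.151 + 14 = 203.631 ≈ $203.63.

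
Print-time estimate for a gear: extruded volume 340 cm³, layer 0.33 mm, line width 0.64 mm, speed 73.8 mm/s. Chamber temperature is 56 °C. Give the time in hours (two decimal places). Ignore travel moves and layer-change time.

6.06 hours

Extrusion cross-section = 0.33 × 0.64, so 0.2112 mm².
Path length: 340000 mm³ / 0.2112 mm² → 1609848.5 mm.
Time extruding = 1609848.5 / 73.8 = 21813.7 s.
Converting: 21813.7 s = 6.06 hours.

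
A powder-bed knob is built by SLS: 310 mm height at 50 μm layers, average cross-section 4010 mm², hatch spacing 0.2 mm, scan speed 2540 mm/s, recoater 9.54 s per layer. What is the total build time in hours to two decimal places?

Number of layers: 310 / 0.05 → 6200 (rounded up).
Hatch length per layer = 4010 / 0.2, so 20050 mm.
Laser time per layer: 20050 / 2540 → 7.8937 s.
Per-layer time = 7.8937 + 9.54 = 17.4337 s.
Total: 6200 × 17.4337 s = 108088.94 s → 30.02 hours.

30.02 hours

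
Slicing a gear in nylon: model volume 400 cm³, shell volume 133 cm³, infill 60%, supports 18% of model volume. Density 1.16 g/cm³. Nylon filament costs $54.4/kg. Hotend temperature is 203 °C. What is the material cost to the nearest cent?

Infill region: 400 − 133 → 267 cm³.
Infill volume = 0.60 × 267, so 160.2 cm³.
Support = 0.18 × 400, so 72 cm³.
Total printed volume = 133 + 160.2 + 72, so 365.2 cm³.
Mass = 365.2 × 1.16 = 423.632 g.
Cost = 423.632 g / 1000 × $54.4/kg = $23.05.

$23.05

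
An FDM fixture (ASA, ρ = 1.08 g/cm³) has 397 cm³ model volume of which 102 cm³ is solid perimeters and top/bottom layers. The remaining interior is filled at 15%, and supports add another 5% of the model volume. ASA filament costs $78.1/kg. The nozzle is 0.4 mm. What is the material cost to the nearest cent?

Interior volume = 397 − 102 = 295 cm³.
Deposited infill = 0.15 × 295 = 44.25 cm³.
Support = 0.05 × 397 = 19.85 cm³.
Total extruded = 102 + 44.25 + 19.85, so 166.1 cm³.
Mass = 166.1 × 1.08, so 179.388 g.
Cost = 179.388 g / 1000 × $78.1/kg = $14.01.

$14.01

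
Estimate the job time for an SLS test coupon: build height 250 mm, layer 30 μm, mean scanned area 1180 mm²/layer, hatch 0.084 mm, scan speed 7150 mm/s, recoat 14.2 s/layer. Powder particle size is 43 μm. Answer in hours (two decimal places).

Layers = ⌈250/0.03⌉ = 8334.
Scan path per layer = 1180 / 0.084, so 14047.6 mm.
Scan time per layer = 14047.6 / 7150 = 1.9647 s.
Time per layer: 1.9647 + 14.2 → 16.1647 s.
Total: 8334 × 16.1647 s = 134716.6098 s → 37.42 hours.

37.42 hours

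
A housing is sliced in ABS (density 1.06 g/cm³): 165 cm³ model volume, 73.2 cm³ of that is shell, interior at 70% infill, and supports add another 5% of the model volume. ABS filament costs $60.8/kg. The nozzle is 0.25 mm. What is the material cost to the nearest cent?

$9.39

Infill region: 165 − 73.2 → 91.8 cm³.
Infill volume = 0.70 × 91.8, so 64.26 cm³.
Support = 0.05 × 165 = 8.25 cm³.
Total printed volume = 73.2 + 64.26 + 8.25, so 145.71 cm³.
Mass = 145.71 × 1.06, so 154.4526 g.
Cost = 154.4526 g / 1000 × $60.8/kg = $9.39.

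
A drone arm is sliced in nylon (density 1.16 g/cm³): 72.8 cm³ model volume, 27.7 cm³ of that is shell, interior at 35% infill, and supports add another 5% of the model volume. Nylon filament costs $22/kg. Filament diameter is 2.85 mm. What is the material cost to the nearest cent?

Volume inside the shell = 72.8 − 27.7, so 45.1 cm³.
Infill volume = 0.35 × 45.1 = 15.785 cm³.
Support: 0.05 × 72.8 → 3.64 cm³.
Total extruded: 27.7 + 15.785 + 3.64 → 47.125 cm³.
Mass: 47.125 × 1.16 → 54.665 g.
Cost = 54.665 g / 1000 × $22/kg = $1.20.

$1.20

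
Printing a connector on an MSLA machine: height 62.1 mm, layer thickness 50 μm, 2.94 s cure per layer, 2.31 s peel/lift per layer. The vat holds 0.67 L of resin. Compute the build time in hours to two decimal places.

Number of layers: 62.1 / 0.05 → 1242 (rounded up).
Cycle time = 2.94 + 2.31 = 5.25 s.
Build time: 1242 × 5.25 s = 6520.5 s, i.e. 1.81 hours.

1.81 hours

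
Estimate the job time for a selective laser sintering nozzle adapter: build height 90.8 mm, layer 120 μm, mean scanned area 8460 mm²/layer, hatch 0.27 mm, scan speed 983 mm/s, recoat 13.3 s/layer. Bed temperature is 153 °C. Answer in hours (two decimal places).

Layer count = ceil(90.8 / 0.12) = 757.
Scan path per layer = 8460 / 0.27 = 31333.3 mm.
Laser time per layer = 31333.3 / 983, so 31.8752 s.
Time per layer: 31.8752 + 13.3 → 45.1752 s.
757 layers × 45.1752 s/layer = 34197.6264 s, i.e. 9.50 hours.

9.50 hours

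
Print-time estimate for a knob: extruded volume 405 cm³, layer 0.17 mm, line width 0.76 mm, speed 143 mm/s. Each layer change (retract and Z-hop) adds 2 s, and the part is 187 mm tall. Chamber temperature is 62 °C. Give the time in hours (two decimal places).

6.70 hours

Line area: 0.17 × 0.76 → 0.1292 mm².
Total extruded path = 405000/0.1292 = 3134674.9 mm.
Extrusion time: 3134674.9 / 143 → 21920.8 s.
Layer count = ceil(187 / 0.17) = 1100.
Non-print overhead = 1100 × 2, so 2200 s.
Altogether 21920.8 + 2200 = 24120.8 s, i.e. 6.70 hours.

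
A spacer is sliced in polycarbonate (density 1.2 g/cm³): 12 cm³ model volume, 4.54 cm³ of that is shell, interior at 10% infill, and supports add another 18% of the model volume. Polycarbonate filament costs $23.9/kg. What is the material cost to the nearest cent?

Volume inside the shell: 12 − 4.54 → 7.46 cm³.
Infill deposited = 0.10 × 7.46 = 0.746 cm³.
Support: 0.18 × 12 → 2.16 cm³.
Total extruded = 4.54 + 0.746 + 2.16 = 7.446 cm³.
Mass: 7.446 × 1.2 → 8.9352 g.
At $23.9/kg: 8.9352/1000 × 23.9 = $0.21.

$0.21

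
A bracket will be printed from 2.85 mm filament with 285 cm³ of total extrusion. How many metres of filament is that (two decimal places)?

A = π r² = π × 1.425² = 6.3794 mm².
Length = 285 cm³ / 6.3794 mm² = 285000 / 6.3794 = 44675.05 mm = 44.68 m.

44.68 m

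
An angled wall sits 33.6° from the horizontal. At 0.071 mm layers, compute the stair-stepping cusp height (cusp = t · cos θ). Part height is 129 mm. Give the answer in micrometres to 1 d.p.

59.1 μm

h_c = t·cos θ = 0.071 × 0.8329 = 0.059136 mm (59.1 μm).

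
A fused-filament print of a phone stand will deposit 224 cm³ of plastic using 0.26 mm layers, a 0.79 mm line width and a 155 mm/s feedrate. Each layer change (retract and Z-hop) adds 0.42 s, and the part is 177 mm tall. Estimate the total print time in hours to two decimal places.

2.03 hours

Bead cross-section: 0.26 × 0.79 → 0.2054 mm².
Path length: 224000 mm³ / 0.2054 mm² → 1090555 mm.
Time extruding = 1090555 / 155, so 7035.8 s.
Layers = ⌈177/0.26⌉ = 681.
Layer-change overhead = 681 × 0.42, so 286.02 s.
Altogether 7035.8 + 286.02 = 7321.82 s, i.e. 2.03 hours.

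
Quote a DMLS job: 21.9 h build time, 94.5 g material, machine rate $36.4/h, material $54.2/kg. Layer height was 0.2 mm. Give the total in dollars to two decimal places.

Machine cost = 36.4 × 21.9 = $797.16.
Feedstock cost: 54.2 × 94.5/1000 → $5.1219.
Total = 797.16 + 5.1219 = 802.2819 ≈ $802.28.

$802.28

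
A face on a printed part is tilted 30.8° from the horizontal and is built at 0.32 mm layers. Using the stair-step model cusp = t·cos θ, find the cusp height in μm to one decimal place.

274.9 μm

h_c = t·cos θ = 0.32 × 0.8590 = 0.27488 mm (274.9 μm).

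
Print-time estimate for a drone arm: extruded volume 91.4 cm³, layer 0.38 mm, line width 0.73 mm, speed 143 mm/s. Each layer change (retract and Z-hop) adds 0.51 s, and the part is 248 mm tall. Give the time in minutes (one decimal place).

44.0 minutes

Line area = 0.38 × 0.73 = 0.2774 mm².
Path length: 91400 mm³ / 0.2774 mm² → 329488.1 mm.
Time extruding: 329488.1 / 143 → 2304.1 s.
Layers = ⌈248/0.38⌉ = 653.
Layer-change overhead = 653 × 0.51, so 333.03 s.
Total = 2304.1 + 333.03 = 2637.13 s = 44.0 minutes.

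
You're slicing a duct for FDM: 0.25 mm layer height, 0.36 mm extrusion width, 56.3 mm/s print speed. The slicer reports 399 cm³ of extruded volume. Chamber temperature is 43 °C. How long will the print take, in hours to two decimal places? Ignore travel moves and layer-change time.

Line area: 0.25 × 0.36 → 0.09 mm².
Toolpath length = 399 cm³ / 0.09 mm² = 399000 / 0.09 = 4433333.3 mm.
Extrusion time = 4433333.3 / 56.3, so 78744.8 s.
That's 78744.8 s → 21.87 hours.

21.87 hours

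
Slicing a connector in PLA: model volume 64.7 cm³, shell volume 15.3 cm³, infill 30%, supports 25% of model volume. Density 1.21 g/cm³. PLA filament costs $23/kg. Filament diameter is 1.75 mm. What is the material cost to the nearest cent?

$1.29

Volume inside the shell = 64.7 − 15.3 = 49.4 cm³.
Infill volume = 0.30 × 49.4, so 14.82 cm³.
Support = 0.25 × 64.7 = 16.175 cm³.
Deposited volume: 15.3 + 14.82 + 16.175 → 46.295 cm³.
Mass: 46.295 × 1.21 → 56.01695 g.
At $23/kg: 56.01695/1000 × 23 = $1.29.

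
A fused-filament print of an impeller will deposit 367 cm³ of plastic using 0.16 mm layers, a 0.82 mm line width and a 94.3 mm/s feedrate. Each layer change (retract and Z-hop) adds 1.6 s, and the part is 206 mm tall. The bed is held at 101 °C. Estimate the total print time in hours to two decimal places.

Extrusion cross-section: 0.16 × 0.82 → 0.1312 mm².
Total extruded path = 367000/0.1312 = 2797256.1 mm.
Print-move time = 2797256.1 / 94.3 = 29663.4 s.
Layer count = ceil(206 / 0.16) = 1288.
Non-print overhead = 1288 × 1.6 = 2060.8 s.
Total = 29663.4 + 2060.8 = 31724.2 s = 8.81 hours.

8.81 hours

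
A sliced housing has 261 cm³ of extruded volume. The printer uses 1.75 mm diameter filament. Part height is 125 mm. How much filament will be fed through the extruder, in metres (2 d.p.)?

108.51 m

Cross-section of 1.75 mm filament: π·(1.75/2)² = 2.4053 mm².
Length = 261 cm³ / 2.4053 mm² = 261000 / 2.4053 = 108510.37 mm = 108.51 m.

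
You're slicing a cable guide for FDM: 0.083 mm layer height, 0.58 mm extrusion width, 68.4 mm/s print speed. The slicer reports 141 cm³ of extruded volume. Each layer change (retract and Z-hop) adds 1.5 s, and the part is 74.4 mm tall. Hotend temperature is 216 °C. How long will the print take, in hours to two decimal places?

12.27 hours

Bead cross-section: 0.083 × 0.58 → 0.04814 mm².
Path length: 141000 mm³ / 0.04814 mm² → 2928957.2 mm.
Print-move time = 2928957.2 / 68.4, so 42821 s.
Layer count = ceil(74.4 / 0.083) = 897.
Layer-change overhead: 897 × 1.5 → 1345.5 s.
Total = 42821 + 1345.5 = 44166.5 s = 12.27 hours.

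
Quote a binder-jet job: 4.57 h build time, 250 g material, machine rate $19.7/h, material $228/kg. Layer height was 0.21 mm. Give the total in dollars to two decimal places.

$147.03

Machine cost = 19.7 × 4.57 = $90.029.
Feedstock cost = 228 × 250/1000, so $57.00.
Job cost: 90.029 + 57.00 = 147.029 ≈ $147.03.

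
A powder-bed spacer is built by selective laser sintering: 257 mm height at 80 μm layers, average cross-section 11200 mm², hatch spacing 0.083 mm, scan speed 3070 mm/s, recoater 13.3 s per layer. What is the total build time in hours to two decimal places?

51.10 hours

Layers = ⌈257/0.08⌉ = 3213.
Scan path per layer: 11200 / 0.083 → 134939.8 mm.
Laser time per layer = 134939.8 / 3070 = 43.9543 s.
Per-layer time = 43.9543 + 13.3, so 57.2543 s.
Total: 3213 × 57.2543 s = 183958.0659 s → 51.10 hours.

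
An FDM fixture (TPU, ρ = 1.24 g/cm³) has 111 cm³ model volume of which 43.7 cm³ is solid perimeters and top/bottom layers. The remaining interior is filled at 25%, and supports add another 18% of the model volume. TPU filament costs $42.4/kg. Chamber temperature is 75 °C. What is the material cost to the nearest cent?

Infill region: 111 − 43.7 → 67.3 cm³.
Deposited infill: 0.25 × 67.3 → 16.825 cm³.
Support = 0.18 × 111, so 19.98 cm³.
Deposited volume = 43.7 + 16.825 + 19.98 = 80.505 cm³.
Mass: 80.505 × 1.24 → 99.8262 g.
Cost = 99.8262 g / 1000 × $42.4/kg = $4.23.

$4.23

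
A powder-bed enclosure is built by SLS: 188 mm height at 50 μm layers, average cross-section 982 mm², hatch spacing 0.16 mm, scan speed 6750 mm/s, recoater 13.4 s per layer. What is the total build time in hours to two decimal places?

Number of layers: 188 / 0.05 → 3760 (rounded up).
Scan path per layer = 982 / 0.16 = 6137.5 mm.
Per-layer scan time: 6137.5 / 6750 → 0.9093 s.
Per-layer time = 0.9093 + 13.4 = 14.3093 s.
3760 layers × 14.3093 s/layer = 53802.968 s, i.e. 14.95 hours.

14.95 hours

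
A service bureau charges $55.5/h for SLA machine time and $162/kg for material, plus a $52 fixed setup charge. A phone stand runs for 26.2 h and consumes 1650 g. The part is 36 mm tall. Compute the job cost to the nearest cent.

Time charge: 55.5 × 26.2 → $1454.10.
Material charge = 162 × 1650/1000 = $267.30.
Adding setup: 1454.10 + 267.30 + 52 → $1773.40.

$1773.40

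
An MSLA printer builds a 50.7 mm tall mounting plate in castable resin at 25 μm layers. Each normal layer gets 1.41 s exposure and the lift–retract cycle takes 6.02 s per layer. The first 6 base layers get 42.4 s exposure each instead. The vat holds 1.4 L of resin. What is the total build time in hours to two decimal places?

Layer count = ceil(50.7 / 0.025) = 2028.
Base layers = 6 × (42.4 + 6.02), so 290.52 s.
Remaining layers: 2022 × (1.41 + 6.02) → 15023.46 s.
Total = 290.52 + 15023.46 = 15313.98 s = 4.25 hours.

4.25 hours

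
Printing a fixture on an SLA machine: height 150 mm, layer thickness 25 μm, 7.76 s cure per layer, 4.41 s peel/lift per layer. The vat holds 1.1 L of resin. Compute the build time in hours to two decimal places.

Layer count = ceil(150 / 0.025) = 6000.
Cycle time: 7.76 + 4.41 → 12.17 s.
Build time: 6000 × 12.17 s = 73020 s, i.e. 20.28 hours.

20.28 hours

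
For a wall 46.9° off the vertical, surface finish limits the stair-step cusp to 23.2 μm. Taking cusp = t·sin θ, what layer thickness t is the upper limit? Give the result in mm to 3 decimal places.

t = h_c / sin θ = 0.0232 / 0.7302 = 0.032 mm.

0.032 mm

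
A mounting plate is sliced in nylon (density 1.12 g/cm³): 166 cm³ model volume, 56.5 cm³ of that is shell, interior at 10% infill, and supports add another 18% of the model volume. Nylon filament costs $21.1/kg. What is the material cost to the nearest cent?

$2.30

Interior volume = 166 − 56.5, so 109.5 cm³.
Infill deposited = 0.10 × 109.5, so 10.95 cm³.
Support = 0.18 × 166, so 29.88 cm³.
Total extruded = 56.5 + 10.95 + 29.88, so 97.33 cm³.
Mass: 97.33 × 1.12 → 109.0096 g.
At $21.1/kg: 109.0096/1000 × 21.1 = $2.30.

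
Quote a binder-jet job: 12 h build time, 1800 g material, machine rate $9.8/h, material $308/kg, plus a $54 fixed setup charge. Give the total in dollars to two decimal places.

Machine cost = 9.8 × 12, so $117.60.
Material cost = 308 × 1800/1000 = $554.40.
Adding setup: 117.60 + 554.40 + 54 → $726.00.

$726.00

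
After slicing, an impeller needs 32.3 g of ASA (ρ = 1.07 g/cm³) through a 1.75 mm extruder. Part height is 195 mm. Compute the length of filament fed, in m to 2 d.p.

Extruded volume: 32.3/1.07 = 30.1869 cm³ (30186.9 mm³).
A = π r² = π × 0.875² = 2.4053 mm².
L = V/A = 30186.9/2.4053 = 12550.16 mm → 12.55 m.

12.55 m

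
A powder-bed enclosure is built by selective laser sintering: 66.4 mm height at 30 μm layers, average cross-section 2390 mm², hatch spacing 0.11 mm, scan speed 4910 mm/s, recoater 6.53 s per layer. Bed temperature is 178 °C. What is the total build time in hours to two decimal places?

6.74 hours

Number of layers: 66.4 / 0.03 → 2214 (rounded up).
Hatch length per layer: 2390 / 0.11 → 21727.3 mm.
Scan time per layer = 21727.3 / 4910 = 4.4251 s.
Layer cycle = 4.4251 + 6.53, so 10.9551 s.
2214 layers × 10.9551 s/layer = 24254.5914 s, i.e. 6.74 hours.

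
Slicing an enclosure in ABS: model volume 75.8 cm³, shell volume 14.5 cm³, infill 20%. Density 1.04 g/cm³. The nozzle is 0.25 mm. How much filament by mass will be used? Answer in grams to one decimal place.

Interior volume = 75.8 − 14.5, so 61.3 cm³.
Deposited infill = 0.20 × 61.3 = 12.26 cm³.
Total extruded = 14.5 + 12.26, so 26.76 cm³.
Mass = 26.76 × 1.04, so 27.8304 g.

27.8 g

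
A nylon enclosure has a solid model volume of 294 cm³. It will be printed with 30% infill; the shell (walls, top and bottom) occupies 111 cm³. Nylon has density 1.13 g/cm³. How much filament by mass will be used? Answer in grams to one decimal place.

Interior volume = 294 − 111, so 183 cm³.
Deposited infill = 0.30 × 183, so 54.9 cm³.
Deposited volume = 111 + 54.9, so 165.9 cm³.
Mass = 165.9 × 1.13, so 187.467 g.

187.5 g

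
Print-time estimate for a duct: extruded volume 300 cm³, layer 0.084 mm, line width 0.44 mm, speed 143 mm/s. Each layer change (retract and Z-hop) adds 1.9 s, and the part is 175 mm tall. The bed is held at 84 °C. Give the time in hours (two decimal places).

16.87 hours

Extrusion cross-section = 0.084 × 0.44, so 0.03696 mm².
Total extruded path = 300000/0.03696 = 8116883.1 mm.
Time extruding = 8116883.1 / 143 = 56761.4 s.
Layers = ⌈175/0.084⌉ = 2084.
Layer-change overhead = 2084 × 1.9 = 3959.6 s.
Altogether 56761.4 + 3959.6 = 60721 s, i.e. 16.87 hours.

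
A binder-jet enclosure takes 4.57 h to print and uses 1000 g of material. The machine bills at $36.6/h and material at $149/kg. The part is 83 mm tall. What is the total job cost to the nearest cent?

$316.26

Machine cost: 36.6 × 4.57 → $167.262.
Material cost = 149 × 1000/1000 = $149.00.
Total = 167.262 + 149.00 = 316.262 ≈ $316.26.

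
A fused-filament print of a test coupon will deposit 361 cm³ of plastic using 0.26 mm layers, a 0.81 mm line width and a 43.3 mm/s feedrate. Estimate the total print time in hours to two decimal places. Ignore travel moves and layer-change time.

11.00 hours

Line area = 0.26 × 0.81, so 0.2106 mm².
Path length: 361000 mm³ / 0.2106 mm² → 1714150 mm.
Extrusion time = 1714150 / 43.3 = 39587.8 s.
In the requested units: 39587.8 s = 11.00 hours.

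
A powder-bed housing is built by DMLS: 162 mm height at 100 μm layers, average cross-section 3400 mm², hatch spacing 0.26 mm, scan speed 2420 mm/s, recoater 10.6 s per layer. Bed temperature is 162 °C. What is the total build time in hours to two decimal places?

7.20 hours

Number of layers: 162 / 0.1 → 1620 (rounded up).
Per-layer scan distance = 3400 / 0.26 = 13076.9 mm.
Scan time per layer: 13076.9 / 2420 → 5.4037 s.
Per-layer time = 5.4037 + 10.6 = 16.0037 s.
1620 layers × 16.0037 s/layer = 25925.994 s, i.e. 7.20 hours.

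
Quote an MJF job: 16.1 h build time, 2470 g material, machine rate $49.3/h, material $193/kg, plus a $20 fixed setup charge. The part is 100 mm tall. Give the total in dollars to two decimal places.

$1290.44

Time charge = 49.3 × 16.1, so $793.73.
Feedstock cost = 193 × 2470/1000, so $476.71.
Adding setup: 793.73 + 476.71 + 20 → $1290.44.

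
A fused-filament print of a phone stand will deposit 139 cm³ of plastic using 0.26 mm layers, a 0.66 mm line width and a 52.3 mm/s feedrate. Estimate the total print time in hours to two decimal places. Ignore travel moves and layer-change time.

Bead cross-section = 0.26 × 0.66, so 0.1716 mm².
Toolpath length = 139 cm³ / 0.1716 mm² = 139000 / 0.1716 = 810023.3 mm.
Print-move time: 810023.3 / 52.3 → 15488 s.
15488 s = 4.30 hours.

4.30 hours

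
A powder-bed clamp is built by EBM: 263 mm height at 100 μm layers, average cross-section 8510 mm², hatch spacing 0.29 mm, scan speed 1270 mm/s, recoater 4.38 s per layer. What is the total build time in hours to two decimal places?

Layers = ⌈263/0.1⌉ = 2630.
Hatch length per layer = 8510 / 0.29, so 29344.8 mm.
Per-layer scan time = 29344.8 / 1270 = 23.1061 s.
Time per layer = 23.1061 + 4.38 = 27.4861 s.
Total: 2630 × 27.4861 s = 72288.443 s → 20.08 hours.

20.08 hours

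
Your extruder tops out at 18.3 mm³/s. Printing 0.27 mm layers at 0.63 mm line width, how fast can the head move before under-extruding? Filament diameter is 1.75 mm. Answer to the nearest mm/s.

108 mm/s

Bead cross-section = 0.27 × 0.63, so 0.1701 mm².
Max speed = 18.3 / 0.1701 = 107.58 ≈ 108 mm/s.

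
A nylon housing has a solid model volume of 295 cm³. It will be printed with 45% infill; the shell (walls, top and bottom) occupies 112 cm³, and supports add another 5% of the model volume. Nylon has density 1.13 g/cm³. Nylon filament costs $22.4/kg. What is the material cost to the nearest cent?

Infill region = 295 − 112, so 183 cm³.
Infill volume = 0.45 × 183, so 82.35 cm³.
Support: 0.05 × 295 → 14.75 cm³.
Total extruded = 112 + 82.35 + 14.75, so 209.1 cm³.
Mass = 209.1 × 1.13 = 236.283 g.
Cost = 236.283 g / 1000 × $22.4/kg = $5.29.

$5.29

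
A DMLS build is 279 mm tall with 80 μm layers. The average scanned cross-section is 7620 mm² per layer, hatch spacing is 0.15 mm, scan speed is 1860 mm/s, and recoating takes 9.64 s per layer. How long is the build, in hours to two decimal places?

Layer count = ceil(279 / 0.08) = 3488.
Per-layer scan distance = 7620 / 0.15, so 50800 mm.
Scan time per layer = 50800 / 1860, so 27.3118 s.
Layer cycle: 27.3118 + 9.64 → 36.9518 s.
3488 layers × 36.9518 s/layer = 128887.8784 s, i.e. 35.80 hours.

35.80 hours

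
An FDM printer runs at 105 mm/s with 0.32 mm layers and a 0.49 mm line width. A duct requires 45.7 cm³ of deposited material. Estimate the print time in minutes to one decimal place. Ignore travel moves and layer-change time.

Line area = 0.32 × 0.49 = 0.1568 mm².
Path length: 45700 mm³ / 0.1568 mm² → 291454.1 mm.
Print-move time: 291454.1 / 105 → 2775.8 s.
Converting: 2775.8 s = 46.3 minutes.

46.3 minutes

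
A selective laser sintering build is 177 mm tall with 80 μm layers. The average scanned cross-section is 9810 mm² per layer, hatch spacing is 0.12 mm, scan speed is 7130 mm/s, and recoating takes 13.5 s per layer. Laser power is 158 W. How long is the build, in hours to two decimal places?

15.35 hours

Layer count = ceil(177 / 0.08) = 2213.
Per-layer scan distance = 9810 / 0.12 = 81750 mm.
Per-layer scan time = 81750 / 7130, so 11.4656 s.
Per-layer time: 11.4656 + 13.5 → 24.9656 s.
Total: 2213 × 24.9656 s = 55248.8728 s → 15.35 hours.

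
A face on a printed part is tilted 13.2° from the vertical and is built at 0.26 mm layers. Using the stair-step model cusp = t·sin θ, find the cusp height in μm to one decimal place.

59.4 μm

Cusp = layer height × sin(13.2°) = 0.26 × 0.2284 = 0.059384 mm = 59.4 μm.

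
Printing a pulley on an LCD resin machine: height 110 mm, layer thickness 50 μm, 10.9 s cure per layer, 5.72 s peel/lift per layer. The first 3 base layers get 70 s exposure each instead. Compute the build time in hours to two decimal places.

Layers = ⌈110/0.05⌉ = 2200.
Burn-in layers: 3 × (70 + 5.72) → 227.16 s.
Regular layers = 2197 × (10.9 + 5.72), so 36514.14 s.
Total = 227.16 + 36514.14 = 36741.3 s = 10.21 hours.

10.21 hours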